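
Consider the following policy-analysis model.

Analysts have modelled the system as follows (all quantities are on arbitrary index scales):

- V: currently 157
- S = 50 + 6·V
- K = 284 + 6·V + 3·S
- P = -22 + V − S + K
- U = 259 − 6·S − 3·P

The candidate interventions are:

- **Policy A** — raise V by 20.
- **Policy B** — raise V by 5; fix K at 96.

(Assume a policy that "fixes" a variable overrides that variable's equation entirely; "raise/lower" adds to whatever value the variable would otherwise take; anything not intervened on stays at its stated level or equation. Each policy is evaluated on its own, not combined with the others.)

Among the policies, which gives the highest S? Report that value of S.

Policy A (V + 20):
  V = 157 + 20 = 177
  S = 50 + 6·177 = 1112
Policy B (V + 5, K := 96):
  V = 157 + 5 = 162
  S = 50 + 6·162 = 1022
Comparing — Policy A: S=1112, Policy B: S=1022. Highest is 1112 (Policy A).

1112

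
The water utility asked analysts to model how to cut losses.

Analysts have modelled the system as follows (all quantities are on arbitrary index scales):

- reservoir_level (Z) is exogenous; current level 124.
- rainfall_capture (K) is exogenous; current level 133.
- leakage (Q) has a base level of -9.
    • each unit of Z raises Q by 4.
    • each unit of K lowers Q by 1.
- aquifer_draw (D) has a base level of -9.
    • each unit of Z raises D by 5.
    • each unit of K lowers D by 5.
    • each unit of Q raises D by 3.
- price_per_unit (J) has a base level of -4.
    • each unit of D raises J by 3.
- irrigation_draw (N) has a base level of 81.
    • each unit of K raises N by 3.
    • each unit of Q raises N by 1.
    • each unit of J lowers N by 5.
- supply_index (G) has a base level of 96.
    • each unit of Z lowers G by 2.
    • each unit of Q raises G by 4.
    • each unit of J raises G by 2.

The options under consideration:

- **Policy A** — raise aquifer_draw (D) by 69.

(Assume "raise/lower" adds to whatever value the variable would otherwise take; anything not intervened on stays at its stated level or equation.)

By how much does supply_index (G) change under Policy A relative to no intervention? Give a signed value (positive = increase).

Baseline:
  Z = 124
  K = 133
  Q = -9 + 4·124 − 133 = 354
  D = -9 + 5·124 − 5·133 + 3·354 = 1008
  J = -4 + 3·1008 = 3020
  G = 96 − 2·124 + 4·354 + 2·3020 = 7304
Policy A (D + 69):
  Z = 124
  K = 133
  Q = -9 + 4·124 − 133 = 354
  D = -9 + 5·124 − 5·133 + 3·354 (+69 from intervention) = 1077
  J = -4 + 3·1077 = 3227
  G = 96 − 2·124 + 4·354 + 2·3227 = 7718
Change in G: 7718 − 7304 = 414

414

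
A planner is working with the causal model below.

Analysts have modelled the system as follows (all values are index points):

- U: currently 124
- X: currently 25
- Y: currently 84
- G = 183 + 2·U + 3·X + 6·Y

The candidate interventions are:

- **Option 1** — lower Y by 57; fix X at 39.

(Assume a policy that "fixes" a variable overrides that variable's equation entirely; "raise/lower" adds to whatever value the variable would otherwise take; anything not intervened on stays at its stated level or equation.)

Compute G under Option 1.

Option 1 (Y − 57, X := 39):
  U = 124
  X = 39
  Y = 84 − 57 = 27
  G = 183 + 2·124 + 3·39 + 6·27 = 710

710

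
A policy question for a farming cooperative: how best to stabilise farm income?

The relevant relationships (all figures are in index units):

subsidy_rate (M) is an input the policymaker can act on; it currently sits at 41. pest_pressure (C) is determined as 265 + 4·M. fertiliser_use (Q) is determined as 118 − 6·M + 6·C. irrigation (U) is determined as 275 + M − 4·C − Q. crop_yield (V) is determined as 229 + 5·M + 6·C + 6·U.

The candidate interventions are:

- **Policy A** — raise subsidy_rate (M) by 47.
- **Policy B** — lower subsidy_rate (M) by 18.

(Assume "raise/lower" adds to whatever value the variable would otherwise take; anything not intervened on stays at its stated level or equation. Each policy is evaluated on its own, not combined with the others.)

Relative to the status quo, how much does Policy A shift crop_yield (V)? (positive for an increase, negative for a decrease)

Baseline:
  M = 41
  C = 265 + 4·41 = 429
  Q = 118 − 6·41 + 6·429 = 2446
  U = 275 + 41 − 4·429 − 2446 = -3846
  V = 229 + 5·41 + 6·429 + 6·(-3846) = -20068
Policy A (M + 47):
  M = 41 + 47 = 88
  C = 265 + 4·88 = 617
  Q = 118 − 6·88 + 6·617 = 3292
  U = 275 + 88 − 4·617 − 3292 = -5397
  V = 229 + 5·88 + 6·617 + 6·(-5397) = -28011
Change in V: -28011 − (-20068) = -7943

-7943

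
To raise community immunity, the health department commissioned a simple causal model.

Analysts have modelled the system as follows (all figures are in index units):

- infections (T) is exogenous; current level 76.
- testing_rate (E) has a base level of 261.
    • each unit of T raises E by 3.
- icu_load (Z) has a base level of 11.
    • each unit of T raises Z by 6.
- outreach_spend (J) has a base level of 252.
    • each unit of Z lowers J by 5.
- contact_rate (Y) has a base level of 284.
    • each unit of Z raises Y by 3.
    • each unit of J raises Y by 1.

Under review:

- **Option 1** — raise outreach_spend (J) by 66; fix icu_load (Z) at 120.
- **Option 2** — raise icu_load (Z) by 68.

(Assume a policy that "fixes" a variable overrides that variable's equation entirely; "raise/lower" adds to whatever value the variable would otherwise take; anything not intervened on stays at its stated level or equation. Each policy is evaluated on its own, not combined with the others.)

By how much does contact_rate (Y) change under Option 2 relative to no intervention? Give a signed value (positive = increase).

Baseline:
  T = 76
  Z = 11 + 6·76 = 467
  J = 252 − 5·467 = -2083
  Y = 284 + 3·467 + (-2083) = -398
Option 2 (Z + 68):
  T = 76
  Z = 11 + 6·76 (+68 from intervention) = 535
  J = 252 − 5·535 = -2423
  Y = 284 + 3·535 + (-2423) = -534
Change in Y: -534 − (-398) = -136

-136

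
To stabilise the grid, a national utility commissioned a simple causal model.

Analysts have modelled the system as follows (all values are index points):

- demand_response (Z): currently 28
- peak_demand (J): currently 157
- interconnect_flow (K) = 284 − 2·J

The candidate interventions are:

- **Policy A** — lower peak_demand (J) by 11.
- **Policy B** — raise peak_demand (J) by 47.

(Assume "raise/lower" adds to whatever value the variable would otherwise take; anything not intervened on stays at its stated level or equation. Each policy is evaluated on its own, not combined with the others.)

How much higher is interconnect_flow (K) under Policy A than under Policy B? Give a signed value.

116

Policy A (J − 11):
  J = 157 − 11 = 146
  K = 284 − 2·146 = -8
Policy B (J + 47):
  J = 157 + 47 = 204
  K = 284 − 2·204 = -124
K: -8 − (-124) = 116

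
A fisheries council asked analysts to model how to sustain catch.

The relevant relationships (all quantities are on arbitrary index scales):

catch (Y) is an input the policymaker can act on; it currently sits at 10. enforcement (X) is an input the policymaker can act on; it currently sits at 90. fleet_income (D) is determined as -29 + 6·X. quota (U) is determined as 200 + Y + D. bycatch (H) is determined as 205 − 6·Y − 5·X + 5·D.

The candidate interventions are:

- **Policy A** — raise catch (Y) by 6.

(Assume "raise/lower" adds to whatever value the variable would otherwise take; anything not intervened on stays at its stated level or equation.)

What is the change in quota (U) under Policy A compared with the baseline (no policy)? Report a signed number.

6

Baseline:
  Y = 10
  X = 90
  D = -29 + 6·90 = 511
  U = 200 + 10 + 511 = 721
Policy A (Y + 6):
  Y = 10 + 6 = 16
  X = 90
  D = -29 + 6·90 = 511
  U = 200 + 16 + 511 = 727
Change in U: 727 − 721 = 6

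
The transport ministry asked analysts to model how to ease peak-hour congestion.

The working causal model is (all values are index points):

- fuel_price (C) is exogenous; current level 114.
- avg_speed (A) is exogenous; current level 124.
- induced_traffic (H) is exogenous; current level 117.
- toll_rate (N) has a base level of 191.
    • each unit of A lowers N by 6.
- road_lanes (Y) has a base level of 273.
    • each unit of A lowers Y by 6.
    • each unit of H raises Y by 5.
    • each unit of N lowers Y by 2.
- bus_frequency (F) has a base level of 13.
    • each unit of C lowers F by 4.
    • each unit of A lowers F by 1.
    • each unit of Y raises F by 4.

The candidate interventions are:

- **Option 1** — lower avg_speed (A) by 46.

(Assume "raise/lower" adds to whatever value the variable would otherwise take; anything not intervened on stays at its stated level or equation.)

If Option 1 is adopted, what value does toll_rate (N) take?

-277

Option 1 (A − 46):
  A = 124 − 46 = 78
  N = 191 − 6·78 = -277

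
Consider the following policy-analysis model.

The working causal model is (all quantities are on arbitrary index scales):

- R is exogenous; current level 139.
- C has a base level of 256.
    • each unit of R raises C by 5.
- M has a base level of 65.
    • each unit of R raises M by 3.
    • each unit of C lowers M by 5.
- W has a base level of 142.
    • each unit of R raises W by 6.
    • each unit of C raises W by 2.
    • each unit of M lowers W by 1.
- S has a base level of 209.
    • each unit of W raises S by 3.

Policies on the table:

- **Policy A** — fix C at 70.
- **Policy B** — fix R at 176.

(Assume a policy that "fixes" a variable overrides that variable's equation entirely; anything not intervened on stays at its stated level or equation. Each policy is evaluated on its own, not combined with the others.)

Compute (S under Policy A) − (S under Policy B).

Policy A (C := 70):
  R = 139
  C = 70
  M = 65 + 3·139 − 5·70 = 132
  W = 142 + 6·139 + 2·70 − 132 = 984
  S = 209 + 3·984 = 3161
Policy B (R := 176):
  R = 176
  C = 256 + 5·176 = 1136
  M = 65 + 3·176 − 5·1136 = -5087
  W = 142 + 6·176 + 2·1136 − (-5087) = 8557
  S = 209 + 3·8557 = 25880
S: 3161 − 25880 = -22719

-22719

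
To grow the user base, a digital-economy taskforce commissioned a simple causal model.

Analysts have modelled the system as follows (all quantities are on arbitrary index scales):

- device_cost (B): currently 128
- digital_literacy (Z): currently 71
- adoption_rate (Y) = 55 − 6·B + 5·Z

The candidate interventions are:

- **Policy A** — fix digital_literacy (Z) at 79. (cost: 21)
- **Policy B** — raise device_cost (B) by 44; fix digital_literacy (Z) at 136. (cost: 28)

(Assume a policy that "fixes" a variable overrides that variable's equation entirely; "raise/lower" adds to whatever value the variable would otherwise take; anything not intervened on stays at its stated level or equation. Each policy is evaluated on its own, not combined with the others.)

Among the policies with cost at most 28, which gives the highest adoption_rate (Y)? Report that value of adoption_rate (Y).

-297

Policy A (Z := 79):
  B = 128
  Z = 79
  Y = 55 − 6·128 + 5·79 = -318
Policy B (B + 44, Z := 136):
  B = 128 + 44 = 172
  Z = 136
  Y = 55 − 6·172 + 5·136 = -297
Comparing — Policy A: Y=-318, Policy B: Y=-297. Highest is -297 (Policy B).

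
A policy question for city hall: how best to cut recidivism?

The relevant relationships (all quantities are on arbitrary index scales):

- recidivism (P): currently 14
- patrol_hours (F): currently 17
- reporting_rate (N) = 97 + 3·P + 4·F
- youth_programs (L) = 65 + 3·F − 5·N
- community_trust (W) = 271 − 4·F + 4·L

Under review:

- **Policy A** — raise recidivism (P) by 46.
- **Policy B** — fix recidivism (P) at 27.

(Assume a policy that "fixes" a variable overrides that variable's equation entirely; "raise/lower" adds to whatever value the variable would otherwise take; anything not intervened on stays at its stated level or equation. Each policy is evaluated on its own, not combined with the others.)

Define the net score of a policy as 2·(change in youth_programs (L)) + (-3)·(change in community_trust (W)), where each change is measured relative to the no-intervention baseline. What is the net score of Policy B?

Baseline:
  P = 14
  F = 17
  N = 97 + 3·14 + 4·17 = 207
  L = 65 + 3·17 − 5·207 = -919
  W = 271 − 4·17 + 4·(-919) = -3473
Policy B (P := 27):
  P = 27
  F = 17
  N = 97 + 3·27 + 4·17 = 246
  L = 65 + 3·17 − 5·246 = -1114
  W = 271 − 4·17 + 4·(-1114) = -4253
ΔL = -1114 − (-919) = -195; ΔW = -4253 − (-3473) = -780
Score = 2·(-195) + (-3)·(-780) = 1950

1950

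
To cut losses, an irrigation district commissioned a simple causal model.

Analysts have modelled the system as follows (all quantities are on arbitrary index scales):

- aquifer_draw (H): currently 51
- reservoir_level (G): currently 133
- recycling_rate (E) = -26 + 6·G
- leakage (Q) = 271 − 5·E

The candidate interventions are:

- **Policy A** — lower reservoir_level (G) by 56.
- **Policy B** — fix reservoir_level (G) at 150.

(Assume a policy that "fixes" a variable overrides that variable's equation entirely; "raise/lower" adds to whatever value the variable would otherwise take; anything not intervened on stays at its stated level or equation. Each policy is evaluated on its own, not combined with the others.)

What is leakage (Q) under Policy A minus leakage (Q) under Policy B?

2190

Policy A (G − 56):
  G = 133 − 56 = 77
  E = -26 + 6·77 = 436
  Q = 271 − 5·436 = -1909
Policy B (G := 150):
  G = 150
  E = -26 + 6·150 = 874
  Q = 271 − 5·874 = -4099
Q: -1909 − (-4099) = 2190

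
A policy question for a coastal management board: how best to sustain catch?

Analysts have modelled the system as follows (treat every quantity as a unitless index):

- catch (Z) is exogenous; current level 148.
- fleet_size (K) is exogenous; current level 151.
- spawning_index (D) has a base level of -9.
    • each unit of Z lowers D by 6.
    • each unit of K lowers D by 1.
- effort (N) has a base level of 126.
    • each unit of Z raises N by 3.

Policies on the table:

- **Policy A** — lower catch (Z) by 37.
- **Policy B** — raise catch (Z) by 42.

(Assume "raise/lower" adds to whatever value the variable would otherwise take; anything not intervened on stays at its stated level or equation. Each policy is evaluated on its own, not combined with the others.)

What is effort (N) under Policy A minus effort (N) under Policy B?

-237

Policy A (Z − 37):
  Z = 148 − 37 = 111
  N = 126 + 3·111 = 459
Policy B (Z + 42):
  Z = 148 + 42 = 190
  N = 126 + 3·190 = 696
N: 459 − 696 = -237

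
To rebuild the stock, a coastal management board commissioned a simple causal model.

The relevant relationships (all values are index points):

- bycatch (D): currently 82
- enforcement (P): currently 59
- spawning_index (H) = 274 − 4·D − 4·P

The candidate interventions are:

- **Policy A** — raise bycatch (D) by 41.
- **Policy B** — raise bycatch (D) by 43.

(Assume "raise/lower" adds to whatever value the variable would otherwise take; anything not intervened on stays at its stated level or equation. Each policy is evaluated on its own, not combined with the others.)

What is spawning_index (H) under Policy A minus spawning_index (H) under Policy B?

Policy A (D + 41):
  D = 82 + 41 = 123
  P = 59
  H = 274 − 4·123 − 4·59 = -454
Policy B (D + 43):
  D = 82 + 43 = 125
  P = 59
  H = 274 − 4·125 − 4·59 = -462
H: -454 − (-462) = 8

8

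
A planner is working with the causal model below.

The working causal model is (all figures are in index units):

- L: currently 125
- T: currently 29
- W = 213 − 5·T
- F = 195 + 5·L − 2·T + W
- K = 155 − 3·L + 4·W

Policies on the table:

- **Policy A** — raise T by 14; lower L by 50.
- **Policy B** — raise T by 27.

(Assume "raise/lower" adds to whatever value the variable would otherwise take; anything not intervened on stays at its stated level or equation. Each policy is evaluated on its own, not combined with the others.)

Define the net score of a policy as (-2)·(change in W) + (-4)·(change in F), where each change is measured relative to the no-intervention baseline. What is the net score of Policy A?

Baseline:
  L = 125
  T = 29
  W = 213 − 5·29 = 68
  F = 195 + 5·125 − 2·29 + 68 = 830
Policy A (T + 14, L − 50):
  L = 125 − 50 = 75
  T = 29 + 14 = 43
  W = 213 − 5·43 = -2
  F = 195 + 5·75 − 2·43 + (-2) = 482
ΔW = -2 − 68 = -70; ΔF = 482 − 830 = -348
Score = (-2)·(-70) + (-4)·(-348) = 1532

1532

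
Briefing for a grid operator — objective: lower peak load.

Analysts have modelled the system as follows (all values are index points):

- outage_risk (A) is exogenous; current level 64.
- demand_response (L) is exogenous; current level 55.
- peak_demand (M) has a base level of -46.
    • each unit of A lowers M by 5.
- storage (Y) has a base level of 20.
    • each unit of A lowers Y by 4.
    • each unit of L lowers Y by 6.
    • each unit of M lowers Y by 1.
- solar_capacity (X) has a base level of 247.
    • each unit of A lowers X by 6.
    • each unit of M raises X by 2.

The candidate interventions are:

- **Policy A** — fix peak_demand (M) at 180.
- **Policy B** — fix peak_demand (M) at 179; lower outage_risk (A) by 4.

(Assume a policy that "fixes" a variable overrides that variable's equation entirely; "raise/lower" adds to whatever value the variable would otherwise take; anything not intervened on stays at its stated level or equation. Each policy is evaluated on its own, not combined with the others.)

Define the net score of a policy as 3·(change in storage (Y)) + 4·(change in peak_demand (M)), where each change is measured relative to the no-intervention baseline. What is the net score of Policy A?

Baseline:
  A = 64
  L = 55
  M = -46 − 5·64 = -366
  Y = 20 − 4·64 − 6·55 − (-366) = -200
Policy A (M := 180):
  A = 64
  L = 55
  M = 180
  Y = 20 − 4·64 − 6·55 − 180 = -746
ΔY = -746 − (-200) = -546; ΔM = 180 − (-366) = 546
Score = 3·(-546) + 4·546 = 546

546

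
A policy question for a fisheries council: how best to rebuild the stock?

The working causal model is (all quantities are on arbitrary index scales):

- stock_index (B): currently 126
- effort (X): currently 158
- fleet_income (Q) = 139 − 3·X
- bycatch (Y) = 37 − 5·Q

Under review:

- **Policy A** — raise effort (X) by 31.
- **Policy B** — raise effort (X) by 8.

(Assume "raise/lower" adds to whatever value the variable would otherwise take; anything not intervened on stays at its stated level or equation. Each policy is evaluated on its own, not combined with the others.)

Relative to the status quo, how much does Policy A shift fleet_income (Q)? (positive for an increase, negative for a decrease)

-93

Baseline:
  X = 158
  Q = 139 − 3·158 = -335
Policy A (X + 31):
  X = 158 + 31 = 189
  Q = 139 − 3·189 = -428
Change in Q: -428 − (-335) = -93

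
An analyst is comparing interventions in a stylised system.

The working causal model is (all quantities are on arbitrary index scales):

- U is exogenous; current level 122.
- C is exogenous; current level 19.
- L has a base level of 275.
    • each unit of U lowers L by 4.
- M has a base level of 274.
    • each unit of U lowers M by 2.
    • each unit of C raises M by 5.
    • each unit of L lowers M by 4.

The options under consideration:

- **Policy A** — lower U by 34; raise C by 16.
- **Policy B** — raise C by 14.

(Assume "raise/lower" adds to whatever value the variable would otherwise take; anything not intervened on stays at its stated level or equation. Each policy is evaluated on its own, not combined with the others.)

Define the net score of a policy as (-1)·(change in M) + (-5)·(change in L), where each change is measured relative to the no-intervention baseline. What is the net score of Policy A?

Baseline:
  U = 122
  C = 19
  L = 275 − 4·122 = -213
  M = 274 − 2·122 + 5·19 − 4·(-213) = 977
Policy A (U − 34, C + 16):
  U = 122 − 34 = 88
  C = 19 + 16 = 35
  L = 275 − 4·88 = -77
  M = 274 − 2·88 + 5·35 − 4·(-77) = 581
ΔM = 581 − 977 = -396; ΔL = -77 − (-213) = 136
Score = (-1)·(-396) + (-5)·136 = -284

-284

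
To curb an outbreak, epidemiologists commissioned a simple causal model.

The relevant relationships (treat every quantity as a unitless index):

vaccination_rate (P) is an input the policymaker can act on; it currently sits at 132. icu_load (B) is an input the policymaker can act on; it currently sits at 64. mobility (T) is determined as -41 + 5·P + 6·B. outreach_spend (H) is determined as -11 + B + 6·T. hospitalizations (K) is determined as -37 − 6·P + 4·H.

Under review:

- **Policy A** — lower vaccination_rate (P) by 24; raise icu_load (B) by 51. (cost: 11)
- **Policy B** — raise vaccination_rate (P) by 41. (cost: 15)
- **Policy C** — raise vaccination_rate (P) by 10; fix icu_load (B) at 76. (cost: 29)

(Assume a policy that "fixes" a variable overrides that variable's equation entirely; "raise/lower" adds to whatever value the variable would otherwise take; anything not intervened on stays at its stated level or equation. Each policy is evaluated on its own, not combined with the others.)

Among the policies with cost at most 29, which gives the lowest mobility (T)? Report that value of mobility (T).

1125

Policy A (P − 24, B + 51):
  P = 132 − 24 = 108
  B = 64 + 51 = 115
  T = -41 + 5·108 + 6·115 = 1189
Policy B (P + 41):
  P = 132 + 41 = 173
  B = 64
  T = -41 + 5·173 + 6·64 = 1208
Policy C (P + 10, B := 76):
  P = 132 + 10 = 142
  B = 76
  T = -41 + 5·142 + 6·76 = 1125
Comparing — Policy A: T=1189, Policy B: T=1208, Policy C: T=1125. Lowest is 1125 (Policy C).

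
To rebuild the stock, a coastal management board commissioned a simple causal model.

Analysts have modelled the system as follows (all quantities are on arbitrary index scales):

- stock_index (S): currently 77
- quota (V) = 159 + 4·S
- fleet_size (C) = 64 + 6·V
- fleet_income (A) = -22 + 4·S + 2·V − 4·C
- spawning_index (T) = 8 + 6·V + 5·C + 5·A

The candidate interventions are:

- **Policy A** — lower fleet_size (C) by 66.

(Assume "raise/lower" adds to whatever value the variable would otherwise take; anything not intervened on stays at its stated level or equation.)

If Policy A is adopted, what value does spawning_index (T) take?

Policy A (C − 66):
  S = 77
  V = 159 + 4·77 = 467
  C = 64 + 6·467 (−66 from intervention) = 2800
  A = -22 + 4·77 + 2·467 − 4·2800 = -9980
  T = 8 + 6·467 + 5·2800 + 5·(-9980) = -33090

-33090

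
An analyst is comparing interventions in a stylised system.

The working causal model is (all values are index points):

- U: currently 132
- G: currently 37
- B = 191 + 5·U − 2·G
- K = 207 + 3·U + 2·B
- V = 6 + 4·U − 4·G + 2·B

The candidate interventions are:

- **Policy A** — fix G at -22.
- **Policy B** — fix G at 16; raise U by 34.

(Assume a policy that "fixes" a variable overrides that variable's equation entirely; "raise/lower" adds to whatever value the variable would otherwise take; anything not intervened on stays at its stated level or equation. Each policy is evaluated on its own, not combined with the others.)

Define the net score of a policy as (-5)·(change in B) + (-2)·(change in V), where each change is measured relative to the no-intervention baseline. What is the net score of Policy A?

-1534

Baseline:
  U = 132
  G = 37
  B = 191 + 5·132 − 2·37 = 777
  V = 6 + 4·132 − 4·37 + 2·777 = 1940
Policy A (G := -22):
  U = 132
  G = -22
  B = 191 + 5·132 − 2·(-22) = 895
  V = 6 + 4·132 − 4·(-22) + 2·895 = 2412
ΔB = 895 − 777 = 118; ΔV = 2412 − 1940 = 472
Score = (-5)·118 + (-2)·472 = -1534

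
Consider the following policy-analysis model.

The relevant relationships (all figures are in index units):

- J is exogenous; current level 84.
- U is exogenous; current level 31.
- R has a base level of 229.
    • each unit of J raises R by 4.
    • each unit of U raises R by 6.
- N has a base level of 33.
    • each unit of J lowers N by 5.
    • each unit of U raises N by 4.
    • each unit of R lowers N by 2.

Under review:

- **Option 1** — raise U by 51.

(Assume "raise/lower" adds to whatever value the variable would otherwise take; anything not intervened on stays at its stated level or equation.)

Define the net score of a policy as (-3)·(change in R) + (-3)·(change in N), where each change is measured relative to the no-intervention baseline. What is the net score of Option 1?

306

Baseline:
  J = 84
  U = 31
  R = 229 + 4·84 + 6·31 = 751
  N = 33 − 5·84 + 4·31 − 2·751 = -1765
Option 1 (U + 51):
  J = 84
  U = 31 + 51 = 82
  R = 229 + 4·84 + 6·82 = 1057
  N = 33 − 5·84 + 4·82 − 2·1057 = -2173
ΔR = 1057 − 751 = 306; ΔN = -2173 − (-1765) = -408
Score = (-3)·306 + (-3)·(-408) = 306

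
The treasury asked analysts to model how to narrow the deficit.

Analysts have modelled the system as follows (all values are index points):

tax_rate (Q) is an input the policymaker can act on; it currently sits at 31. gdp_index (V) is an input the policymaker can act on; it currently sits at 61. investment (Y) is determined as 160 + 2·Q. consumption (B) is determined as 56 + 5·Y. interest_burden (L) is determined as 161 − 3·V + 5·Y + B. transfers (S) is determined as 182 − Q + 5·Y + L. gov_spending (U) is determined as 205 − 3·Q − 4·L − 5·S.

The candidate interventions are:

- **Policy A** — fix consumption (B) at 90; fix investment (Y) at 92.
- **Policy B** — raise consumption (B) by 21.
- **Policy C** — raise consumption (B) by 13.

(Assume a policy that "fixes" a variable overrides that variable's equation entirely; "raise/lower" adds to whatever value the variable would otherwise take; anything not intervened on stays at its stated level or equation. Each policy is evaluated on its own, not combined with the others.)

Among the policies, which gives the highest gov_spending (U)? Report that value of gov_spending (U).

Policy A (B := 90, Y := 92):
  Q = 31
  V = 61
  Y = 92
  B = 90
  L = 161 − 3·61 + 5·92 + 90 = 528
  S = 182 − 31 + 5·92 + 528 = 1139
  U = 205 − 3·31 − 4·528 − 5·1139 = -7695
Policy B (B + 21):
  Q = 31
  V = 61
  Y = 160 + 2·31 = 222
  B = 56 + 5·222 (+21 from intervention) = 1187
  L = 161 − 3·61 + 5·222 + 1187 = 2275
  S = 182 − 31 + 5·222 + 2275 = 3536
  U = 205 − 3·31 − 4·2275 − 5·3536 = -26668
Policy C (B + 13):
  Q = 31
  V = 61
  Y = 160 + 2·31 = 222
  B = 56 + 5·222 (+13 from intervention) = 1179
  L = 161 − 3·61 + 5·222 + 1179 = 2267
  S = 182 − 31 + 5·222 + 2267 = 3528
  U = 205 − 3·31 − 4·2267 − 5·3528 = -26596
Comparing — Policy A: U=-7695, Policy B: U=-26668, Policy C: U=-26596. Highest is -7695 (Policy A).

-7695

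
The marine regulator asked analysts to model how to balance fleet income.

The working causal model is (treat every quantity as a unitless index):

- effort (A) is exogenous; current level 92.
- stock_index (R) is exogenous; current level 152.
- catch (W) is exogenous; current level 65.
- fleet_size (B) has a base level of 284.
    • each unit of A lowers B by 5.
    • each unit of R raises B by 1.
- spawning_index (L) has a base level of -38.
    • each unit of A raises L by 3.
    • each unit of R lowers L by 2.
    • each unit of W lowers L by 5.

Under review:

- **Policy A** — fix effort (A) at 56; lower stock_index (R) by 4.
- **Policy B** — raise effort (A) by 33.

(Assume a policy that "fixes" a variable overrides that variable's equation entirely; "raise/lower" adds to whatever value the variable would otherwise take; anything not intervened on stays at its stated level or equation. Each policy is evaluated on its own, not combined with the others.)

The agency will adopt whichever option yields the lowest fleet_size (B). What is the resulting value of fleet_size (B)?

Policy A (A := 56, R − 4):
  A = 56
  R = 152 − 4 = 148
  B = 284 − 5·56 + 148 = 152
Policy B (A + 33):
  A = 92 + 33 = 125
  R = 152
  B = 284 − 5·125 + 152 = -189
Comparing — Policy A: B=152, Policy B: B=-189. Lowest is -189 (Policy B).

-189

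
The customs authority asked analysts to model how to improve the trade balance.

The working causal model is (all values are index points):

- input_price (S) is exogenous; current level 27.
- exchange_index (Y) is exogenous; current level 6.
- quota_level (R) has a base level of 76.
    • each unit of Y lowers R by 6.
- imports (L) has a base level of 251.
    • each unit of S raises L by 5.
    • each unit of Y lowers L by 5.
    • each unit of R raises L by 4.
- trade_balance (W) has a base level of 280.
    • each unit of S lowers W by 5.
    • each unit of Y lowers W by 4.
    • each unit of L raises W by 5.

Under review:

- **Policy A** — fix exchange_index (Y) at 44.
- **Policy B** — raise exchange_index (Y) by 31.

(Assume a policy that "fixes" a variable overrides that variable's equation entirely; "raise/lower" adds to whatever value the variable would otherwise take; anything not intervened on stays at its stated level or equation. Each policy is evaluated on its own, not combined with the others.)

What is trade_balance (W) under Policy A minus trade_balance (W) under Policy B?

Policy A (Y := 44):
  S = 27
  Y = 44
  R = 76 − 6·44 = -188
  L = 251 + 5·27 − 5·44 + 4·(-188) = -586
  W = 280 − 5·27 − 4·44 + 5·(-586) = -2961
Policy B (Y + 31):
  S = 27
  Y = 6 + 31 = 37
  R = 76 − 6·37 = -146
  L = 251 + 5·27 − 5·37 + 4·(-146) = -383
  W = 280 − 5·27 − 4·37 + 5·(-383) = -1918
W: -2961 − (-1918) = -1043

-1043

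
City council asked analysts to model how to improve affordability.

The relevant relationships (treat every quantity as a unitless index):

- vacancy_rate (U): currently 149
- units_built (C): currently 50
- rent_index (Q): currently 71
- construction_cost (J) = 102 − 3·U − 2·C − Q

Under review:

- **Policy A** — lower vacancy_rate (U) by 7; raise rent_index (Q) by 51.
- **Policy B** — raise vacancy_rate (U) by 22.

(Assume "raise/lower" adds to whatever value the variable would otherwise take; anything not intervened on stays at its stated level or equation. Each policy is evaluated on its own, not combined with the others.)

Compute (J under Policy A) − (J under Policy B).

Policy A (U − 7, Q + 51):
  U = 149 − 7 = 142
  C = 50
  Q = 71 + 51 = 122
  J = 102 − 3·142 − 2·50 − 122 = -546
Policy B (U + 22):
  U = 149 + 22 = 171
  C = 50
  Q = 71
  J = 102 − 3·171 − 2·50 − 71 = -582
J: -546 − (-582) = 36

36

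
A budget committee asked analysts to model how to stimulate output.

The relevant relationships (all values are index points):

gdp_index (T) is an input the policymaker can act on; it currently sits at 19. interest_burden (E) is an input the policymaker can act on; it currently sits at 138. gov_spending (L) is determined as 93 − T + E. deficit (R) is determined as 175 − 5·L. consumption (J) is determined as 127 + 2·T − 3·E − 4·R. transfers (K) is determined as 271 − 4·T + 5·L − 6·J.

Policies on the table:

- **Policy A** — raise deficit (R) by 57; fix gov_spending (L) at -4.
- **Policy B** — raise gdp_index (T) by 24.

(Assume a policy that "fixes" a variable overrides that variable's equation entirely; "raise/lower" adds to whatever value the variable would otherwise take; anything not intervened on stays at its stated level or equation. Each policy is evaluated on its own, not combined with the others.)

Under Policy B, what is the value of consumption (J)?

2859

Policy B (T + 24):
  T = 19 + 24 = 43
  E = 138
  L = 93 − 43 + 138 = 188
  R = 175 − 5·188 = -765
  J = 127 + 2·43 − 3·138 − 4·(-765) = 2859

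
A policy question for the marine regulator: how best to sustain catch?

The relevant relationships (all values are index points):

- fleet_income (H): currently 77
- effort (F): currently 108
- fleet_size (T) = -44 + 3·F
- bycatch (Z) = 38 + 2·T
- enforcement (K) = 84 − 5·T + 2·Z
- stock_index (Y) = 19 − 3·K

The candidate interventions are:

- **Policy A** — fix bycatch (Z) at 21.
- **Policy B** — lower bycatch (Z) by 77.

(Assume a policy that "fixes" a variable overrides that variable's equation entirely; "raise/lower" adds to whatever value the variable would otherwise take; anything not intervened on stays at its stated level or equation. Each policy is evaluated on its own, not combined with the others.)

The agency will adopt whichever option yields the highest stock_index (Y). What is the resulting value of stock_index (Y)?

3841

Policy A (Z := 21):
  F = 108
  T = -44 + 3·108 = 280
  Z = 21
  K = 84 − 5·280 + 2·21 = -1274
  Y = 19 − 3·(-1274) = 3841
Policy B (Z − 77):
  F = 108
  T = -44 + 3·108 = 280
  Z = 38 + 2·280 (−77 from intervention) = 521
  K = 84 − 5·280 + 2·521 = -274
  Y = 19 − 3·(-274) = 841
Comparing — Policy A: Y=3841, Policy B: Y=841. Highest is 3841 (Policy A).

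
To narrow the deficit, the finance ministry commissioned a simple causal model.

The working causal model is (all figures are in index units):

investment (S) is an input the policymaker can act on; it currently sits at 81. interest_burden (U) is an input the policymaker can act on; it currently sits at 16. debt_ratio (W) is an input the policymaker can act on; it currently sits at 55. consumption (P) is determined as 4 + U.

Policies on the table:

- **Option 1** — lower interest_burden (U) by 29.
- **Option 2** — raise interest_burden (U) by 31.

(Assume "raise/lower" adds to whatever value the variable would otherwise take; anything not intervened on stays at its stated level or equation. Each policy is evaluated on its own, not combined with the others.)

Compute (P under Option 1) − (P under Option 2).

Option 1 (U − 29):
  U = 16 − 29 = -13
  P = 4 + (-13) = -9
Option 2 (U + 31):
  U = 16 + 31 = 47
  P = 4 + 47 = 51
P: -9 − 51 = -60

-60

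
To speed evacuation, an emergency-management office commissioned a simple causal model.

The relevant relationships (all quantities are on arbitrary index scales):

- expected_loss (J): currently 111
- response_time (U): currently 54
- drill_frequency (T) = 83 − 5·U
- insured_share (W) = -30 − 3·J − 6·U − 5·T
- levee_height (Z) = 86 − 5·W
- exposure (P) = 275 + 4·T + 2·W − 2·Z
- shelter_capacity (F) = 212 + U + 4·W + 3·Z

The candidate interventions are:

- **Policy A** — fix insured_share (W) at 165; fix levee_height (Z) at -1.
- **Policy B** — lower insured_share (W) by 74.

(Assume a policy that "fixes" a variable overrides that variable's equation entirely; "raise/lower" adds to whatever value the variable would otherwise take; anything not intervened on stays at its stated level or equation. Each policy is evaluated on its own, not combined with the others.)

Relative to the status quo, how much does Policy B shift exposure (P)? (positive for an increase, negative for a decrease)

-888

Baseline:
  J = 111
  U = 54
  T = 83 − 5·54 = -187
  W = -30 − 3·111 − 6·54 − 5·(-187) = 248
  Z = 86 − 5·248 = -1154
  P = 275 + 4·(-187) + 2·248 − 2·(-1154) = 2331
Policy B (W − 74):
  J = 111
  U = 54
  T = 83 − 5·54 = -187
  W = -30 − 3·111 − 6·54 − 5·(-187) (−74 from intervention) = 174
  Z = 86 − 5·174 = -784
  P = 275 + 4·(-187) + 2·174 − 2·(-784) = 1443
Change in P: 1443 − 2331 = -888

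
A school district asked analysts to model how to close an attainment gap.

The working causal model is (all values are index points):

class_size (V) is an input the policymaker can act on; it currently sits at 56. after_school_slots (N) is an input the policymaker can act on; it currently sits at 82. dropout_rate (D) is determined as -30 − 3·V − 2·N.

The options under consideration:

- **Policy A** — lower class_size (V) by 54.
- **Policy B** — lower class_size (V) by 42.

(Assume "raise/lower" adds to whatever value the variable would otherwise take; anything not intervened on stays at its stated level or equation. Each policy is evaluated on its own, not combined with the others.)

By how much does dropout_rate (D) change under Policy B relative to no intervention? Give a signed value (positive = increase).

Baseline:
  V = 56
  N = 82
  D = -30 − 3·56 − 2·82 = -362
Policy B (V − 42):
  V = 56 − 42 = 14
  N = 82
  D = -30 − 3·14 − 2·82 = -236
Change in D: -236 − (-362) = 126

126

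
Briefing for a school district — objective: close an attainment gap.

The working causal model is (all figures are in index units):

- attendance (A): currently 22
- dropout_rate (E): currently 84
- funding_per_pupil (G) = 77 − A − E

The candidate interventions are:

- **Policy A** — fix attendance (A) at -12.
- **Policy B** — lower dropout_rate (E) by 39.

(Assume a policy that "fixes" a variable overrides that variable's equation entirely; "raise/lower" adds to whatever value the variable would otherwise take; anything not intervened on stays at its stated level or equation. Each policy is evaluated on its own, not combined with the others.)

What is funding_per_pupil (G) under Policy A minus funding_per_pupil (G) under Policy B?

Policy A (A := -12):
  A = -12
  E = 84
  G = 77 − (-12) − 84 = 5
Policy B (E − 39):
  A = 22
  E = 84 − 39 = 45
  G = 77 − 22 − 45 = 10
G: 5 − 10 = -5

-5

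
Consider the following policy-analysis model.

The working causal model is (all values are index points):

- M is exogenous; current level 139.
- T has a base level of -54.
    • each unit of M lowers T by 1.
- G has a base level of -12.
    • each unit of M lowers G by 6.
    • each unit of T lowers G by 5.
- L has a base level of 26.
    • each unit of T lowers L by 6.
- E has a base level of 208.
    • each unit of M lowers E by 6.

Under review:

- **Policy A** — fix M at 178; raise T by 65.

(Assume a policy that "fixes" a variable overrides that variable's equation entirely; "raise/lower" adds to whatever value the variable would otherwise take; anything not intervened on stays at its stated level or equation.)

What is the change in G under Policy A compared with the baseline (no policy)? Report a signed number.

Baseline:
  M = 139
  T = -54 − 139 = -193
  G = -12 − 6·139 − 5·(-193) = 119
Policy A (M := 178, T + 65):
  M = 178
  T = -54 − 178 (+65 from intervention) = -167
  G = -12 − 6·178 − 5·(-167) = -245
Change in G: -245 − 119 = -364

-364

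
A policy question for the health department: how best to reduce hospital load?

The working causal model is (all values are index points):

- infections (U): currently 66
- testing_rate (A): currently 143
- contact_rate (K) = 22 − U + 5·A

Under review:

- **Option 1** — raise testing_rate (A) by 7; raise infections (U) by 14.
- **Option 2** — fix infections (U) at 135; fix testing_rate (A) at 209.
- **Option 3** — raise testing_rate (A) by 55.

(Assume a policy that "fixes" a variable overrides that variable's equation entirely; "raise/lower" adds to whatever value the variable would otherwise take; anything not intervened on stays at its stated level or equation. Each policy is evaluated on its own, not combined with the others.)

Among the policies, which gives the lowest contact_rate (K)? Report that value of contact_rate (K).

692

Option 1 (A + 7, U + 14):
  U = 66 + 14 = 80
  A = 143 + 7 = 150
  K = 22 − 80 + 5·150 = 692
Option 2 (U := 135, A := 209):
  U = 135
  A = 209
  K = 22 − 135 + 5·209 = 932
Option 3 (A + 55):
  U = 66
  A = 143 + 55 = 198
  K = 22 − 66 + 5·198 = 946
Comparing — Option 1: K=692, Option 2: K=932, Option 3: K=946. Lowest is 692 (Option 1).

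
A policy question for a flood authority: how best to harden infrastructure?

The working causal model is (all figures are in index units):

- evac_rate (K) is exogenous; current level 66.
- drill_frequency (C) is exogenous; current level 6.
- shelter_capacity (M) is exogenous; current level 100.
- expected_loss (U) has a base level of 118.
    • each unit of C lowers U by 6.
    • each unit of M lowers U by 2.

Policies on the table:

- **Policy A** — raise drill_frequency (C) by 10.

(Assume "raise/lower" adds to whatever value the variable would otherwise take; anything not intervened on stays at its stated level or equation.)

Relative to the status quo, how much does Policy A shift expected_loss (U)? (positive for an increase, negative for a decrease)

-60

Baseline:
  C = 6
  M = 100
  U = 118 − 6·6 − 2·100 = -118
Policy A (C + 10):
  C = 6 + 10 = 16
  M = 100
  U = 118 − 6·16 − 2·100 = -178
Change in U: -178 − (-118) = -60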